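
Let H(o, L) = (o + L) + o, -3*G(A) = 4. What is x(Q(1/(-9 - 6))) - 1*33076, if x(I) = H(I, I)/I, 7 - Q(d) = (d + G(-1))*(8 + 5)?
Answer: -33073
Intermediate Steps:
G(A) = -4/3 (G(A) = -1/3*4 = -4/3)
H(o, L) = L + 2*o (H(o, L) = (L + o) + o = L + 2*o)
Q(d) = 73/3 - 13*d (Q(d) = 7 - (d - 4/3)*(8 + 5) = 7 - (-4/3 + d)*13 = 7 - (-52/3 + 13*d) = 7 + (52/3 - 13*d) = 73/3 - 13*d)
x(I) = 3 (x(I) = (I + 2*I)/I = (3*I)/I = 3)
x(Q(1/(-9 - 6))) - 1*33076 = 3 - 1*33076 = 3 - 33076 = -33073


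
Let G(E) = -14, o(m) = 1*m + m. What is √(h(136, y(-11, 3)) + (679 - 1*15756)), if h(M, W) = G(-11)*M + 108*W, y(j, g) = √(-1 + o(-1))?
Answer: √(-16981 + 108*I*√3) ≈ 0.7177 + 130.31*I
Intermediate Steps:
o(m) = 2*m (o(m) = m + m = 2*m)
y(j, g) = I*√3 (y(j, g) = √(-1 + 2*(-1)) = √(-1 - 2) = √(-3) = I*√3)
h(M, W) = -14*M + 108*W
√(h(136, y(-11, 3)) + (679 - 1*15756)) = √((-14*136 + 108*(I*√3)) + (679 - 1*15756)) = √((-1904 + 108*I*√3) + (679 - 15756)) = √((-1904 + 108*I*√3) - 15077) = √(-16981 + 108*I*√3)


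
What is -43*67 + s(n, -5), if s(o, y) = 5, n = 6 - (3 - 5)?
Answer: -2876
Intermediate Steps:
n = 8 (n = 6 - 1*(-2) = 6 + 2 = 8)
-43*67 + s(n, -5) = -43*67 + 5 = -2881 + 5 = -2876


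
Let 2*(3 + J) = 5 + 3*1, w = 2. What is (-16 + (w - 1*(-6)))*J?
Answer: -8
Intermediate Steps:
J = 1 (J = -3 + (5 + 3*1)/2 = -3 + (5 + 3)/2 = -3 + (1/2)*8 = -3 + 4 = 1)
(-16 + (w - 1*(-6)))*J = (-16 + (2 - 1*(-6)))*1 = (-16 + (2 + 6))*1 = (-16 + 8)*1 = -8*1 = -8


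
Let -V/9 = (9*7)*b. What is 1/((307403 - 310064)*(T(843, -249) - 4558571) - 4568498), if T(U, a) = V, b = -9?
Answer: 1/12112209850 ≈ 8.2561e-11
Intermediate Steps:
V = 5103 (V = -9*9*7*(-9) = -567*(-9) = -9*(-567) = 5103)
T(U, a) = 5103
1/((307403 - 310064)*(T(843, -249) - 4558571) - 4568498) = 1/((307403 - 310064)*(5103 - 4558571) - 4568498) = 1/(-2661*(-4553468) - 4568498) = 1/(12116778348 - 4568498) = 1/12112209850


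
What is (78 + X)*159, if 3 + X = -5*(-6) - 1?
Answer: 16536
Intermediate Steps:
X = 26 (X = -3 + (-5*(-6) - 1) = -3 + (30 - 1) = -3 + 29 = 26)
(78 + X)*159 = (78 + 26)*159 = 104*159 = 16536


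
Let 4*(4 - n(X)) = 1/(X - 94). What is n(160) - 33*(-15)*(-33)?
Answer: -4311385/264 ≈ -16331.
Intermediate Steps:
n(X) = 4 - 1/(4*(-94 + X)) (n(X) = 4 - 1/(4*(X - 94)) = 4 - 1/(4*(-94 + X)))
n(160) - 33*(-15)*(-33) = (-1505 + 16*160)/(4*(-94 + 160)) - 33*(-15)*(-33) = (¼)*(-1505 + 2560)/66 - (-495)*(-33) = (¼)*(1/66)*1055 - 1*16335 = 1055/264 - 16335 = -4311385/264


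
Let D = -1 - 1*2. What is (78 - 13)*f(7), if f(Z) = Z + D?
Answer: 260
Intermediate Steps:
D = -3 (D = -1 - 2 = -3)
f(Z) = -3 + Z (f(Z) = Z - 3 = -3 + Z)
(78 - 13)*f(7) = (78 - 13)*(-3 + 7) = 65*4 = 260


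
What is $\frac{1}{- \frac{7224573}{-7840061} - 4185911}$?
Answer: $- \frac{7840061}{32817790355998} \approx -2.389 \cdot 10^{-7}$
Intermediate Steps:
$\frac{1}{- \frac{7224573}{-7840061} - 4185911} = \frac{1}{\left(-7224573\right) \left(- \frac{1}{7840061}\right) - 4185911} = \frac{1}{\frac{7224573}{7840061} - 4185911} = \frac{1}{- \frac{32817790355998}{7840061}} = - \frac{7840061}{32817790355998}$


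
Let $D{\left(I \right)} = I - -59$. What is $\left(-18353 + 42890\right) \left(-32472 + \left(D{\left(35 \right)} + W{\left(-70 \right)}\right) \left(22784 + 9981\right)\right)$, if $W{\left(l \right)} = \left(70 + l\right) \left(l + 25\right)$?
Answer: $74774986206$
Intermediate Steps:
$D{\left(I \right)} = 59 + I$ ($D{\left(I \right)} = I + 59 = 59 + I$)
$W{\left(l \right)} = \left(25 + l\right) \left(70 + l\right)$ ($W{\left(l \right)} = \left(70 + l\right) \left(25 + l\right) = \left(25 + l\right) \left(70 + l\right)$)
$\left(-18353 + 42890\right) \left(-32472 + \left(D{\left(35 \right)} + W{\left(-70 \right)}\right) \left(22784 + 9981\right)\right) = \left(-18353 + 42890\right) \left(-32472 + \left(\left(59 + 35\right) + \left(1750 + \left(-70\right)^{2} + 95 \left(-70\right)\right)\right) \left(22784 + 9981\right)\right) = 24537 \left(-32472 + \left(94 + \left(1750 + 4900 - 6650\right)\right) 32765\right) = 24537 \left(-32472 + \left(94 + 0\right) 32765\right) = 24537 \left(-32472 + 94 \cdot 32765\right) = 24537 \left(-32472 + 3079910\right) = 24537 \cdot 3047438 = 74774986206$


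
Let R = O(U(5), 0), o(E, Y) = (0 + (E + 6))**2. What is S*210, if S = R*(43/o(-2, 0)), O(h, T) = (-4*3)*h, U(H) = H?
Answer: -67725/2 ≈ -33863.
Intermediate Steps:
o(E, Y) = (6 + E)**2 (o(E, Y) = (0 + (6 + E))**2 = (6 + E)**2)
O(h, T) = -12*h
R = -60 (R = -12*5 = -60)
S = -645/4 (S = -2580/((6 - 2)**2) = -2580/(4**2) = -2580/16 = -60*43/16 = -645/4 ≈ -161.25)
S*210 = -645/4*210 = -67725/2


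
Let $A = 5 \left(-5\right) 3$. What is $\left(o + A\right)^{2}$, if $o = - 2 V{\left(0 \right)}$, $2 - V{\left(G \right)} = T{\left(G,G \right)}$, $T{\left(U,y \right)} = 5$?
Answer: $4761$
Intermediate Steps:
$A = -75$ ($A = \left(-25\right) 3 = -75$)
$V{\left(G \right)} = -3$ ($V{\left(G \right)} = 2 - 5 = -3$)
$o = 6$ ($o = \left(-2\right) \left(-3\right) = 6$)
$\left(o + A\right)^{2} = \left(6 - 75\right)^{2} = \left(-69\right)^{2} = 4761$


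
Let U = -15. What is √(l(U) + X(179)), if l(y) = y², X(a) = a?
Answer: 2*√101 ≈ 20.100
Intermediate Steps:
√(l(U) + X(179)) = √((-15)² + 179) = √(225 + 179) = √404 = 2*√101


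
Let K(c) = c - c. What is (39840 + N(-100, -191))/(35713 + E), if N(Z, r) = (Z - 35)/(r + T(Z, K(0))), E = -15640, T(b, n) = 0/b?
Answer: 2536525/1277981 ≈ 1.9848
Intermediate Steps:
K(c) = 0
T(b, n) = 0
N(Z, r) = (-35 + Z)/r (N(Z, r) = (Z - 35)/(r + 0) = (-35 + Z)/r)
(39840 + N(-100, -191))/(35713 + E) = (39840 + (-35 - 100)/(-191))/(35713 - 15640) = (39840 - 1/191*(-135))/20073 = (39840 + 135/191)*(1/20073) = (7609575/191)*(1/20073) = 2536525/1277981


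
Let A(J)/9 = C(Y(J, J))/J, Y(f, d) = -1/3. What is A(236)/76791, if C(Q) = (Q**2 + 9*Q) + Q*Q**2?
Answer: -79/54368028 ≈ -1.4531e-6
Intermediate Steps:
Y(f, d) = -1/3 (Y(f, d) = -1*1/3 = -1/3)
C(Q) = Q**2 + Q**3 + 9*Q (C(Q) = (Q**2 + 9*Q) + Q**3 = Q**2 + Q**3 + 9*Q)
A(J) = -79/(3*J) (A(J) = 9*((-(9 - 1/3 + (-1/3)**2)/3)/J) = 9*((-(9 - 1/3 + 1/9)/3)/J) = 9*((-1/3*79/9)/J) = 9*(-79/(27*J)) = -79/(3*J))
A(236)/76791 = -79/3/236/76791 = -79/3*1/236*(1/76791) = -79/708*1/76791 = -79/54368028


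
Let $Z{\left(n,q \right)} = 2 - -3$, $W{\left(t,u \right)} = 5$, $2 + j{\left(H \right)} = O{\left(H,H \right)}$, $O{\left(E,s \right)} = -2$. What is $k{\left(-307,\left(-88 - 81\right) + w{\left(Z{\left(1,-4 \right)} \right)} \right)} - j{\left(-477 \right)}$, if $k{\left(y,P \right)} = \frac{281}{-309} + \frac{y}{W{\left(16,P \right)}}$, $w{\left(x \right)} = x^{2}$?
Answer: $- \frac{90088}{1545} \approx -58.309$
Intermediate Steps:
$j{\left(H \right)} = -4$ ($j{\left(H \right)} = -2 - 2 = -4$)
$Z{\left(n,q \right)} = 5$ ($Z{\left(n,q \right)} = 2 + 3 = 5$)
$k{\left(y,P \right)} = - \frac{281}{309} + \frac{y}{5}$ ($k{\left(y,P \right)} = \frac{281}{-309} + \frac{y}{5} = 281 \left(- \frac{1}{309}\right) + y \frac{1}{5} = - \frac{281}{309} + \frac{y}{5}$)
$k{\left(-307,\left(-88 - 81\right) + w{\left(Z{\left(1,-4 \right)} \right)} \right)} - j{\left(-477 \right)} = \left(- \frac{281}{309} + \frac{1}{5} \left(-307\right)\right) - -4 = \left(- \frac{281}{309} - \frac{307}{5}\right) + 4 = - \frac{96268}{1545} + 4 = - \frac{90088}{1545}$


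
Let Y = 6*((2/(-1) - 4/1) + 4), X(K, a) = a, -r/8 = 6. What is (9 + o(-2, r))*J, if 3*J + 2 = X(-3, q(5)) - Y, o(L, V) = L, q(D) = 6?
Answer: 112/3 ≈ 37.333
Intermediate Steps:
r = -48 (r = -8*6 = -48)
Y = -12 (Y = 6*((2*(-1) - 4*1) + 4) = 6*((-2 - 4) + 4) = 6*(-6 + 4) = 6*(-2) = -12)
J = 16/3 (J = -⅔ + (6 - 1*(-12))/3 = -⅔ + (6 + 12)/3 = -⅔ + (⅓)*18 = -⅔ + 6 = 16/3 ≈ 5.3333)
(9 + o(-2, r))*J = (9 - 2)*(16/3) = 7*(16/3) = 112/3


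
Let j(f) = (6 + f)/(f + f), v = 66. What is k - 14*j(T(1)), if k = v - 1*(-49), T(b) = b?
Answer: 66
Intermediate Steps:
k = 115 (k = 66 - 1*(-49) = 66 + 49 = 115)
j(f) = (6 + f)/(2*f) (j(f) = (6 + f)/((2*f)) = (6 + f)*(1/(2*f)) = (6 + f)/(2*f))
k - 14*j(T(1)) = 115 - 7*(6 + 1)/1 = 115 - 7*7 = 115 - 14*7/2 = 115 - 49 = 66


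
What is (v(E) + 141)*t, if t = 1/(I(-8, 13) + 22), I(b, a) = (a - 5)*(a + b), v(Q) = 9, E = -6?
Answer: 75/31 ≈ 2.4194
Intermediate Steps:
I(b, a) = (-5 + a)*(a + b)
t = 1/62 (t = 1/((13² - 5*13 - 5*(-8) + 13*(-8)) + 22) = 1/((169 - 65 + 40 - 104) + 22) = 1/(40 + 22) = 1/62 ≈ 0.016129)
(v(E) + 141)*t = (9 + 141)*(1/62) = 150*(1/62) = 75/31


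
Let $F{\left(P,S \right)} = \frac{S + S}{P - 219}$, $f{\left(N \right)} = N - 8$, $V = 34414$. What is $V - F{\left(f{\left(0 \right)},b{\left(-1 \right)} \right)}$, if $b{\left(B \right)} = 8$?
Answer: $\frac{7811994}{227} \approx 34414.0$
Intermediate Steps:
$f{\left(N \right)} = -8 + N$ ($f{\left(N \right)} = N - 8 = -8 + N$)
$F{\left(P,S \right)} = \frac{2 S}{-219 + P}$
$V - F{\left(f{\left(0 \right)},b{\left(-1 \right)} \right)} = 34414 - 2 \cdot 8 \frac{1}{-219 + \left(-8 + 0\right)} = 34414 - 2 \cdot 8 \frac{1}{-219 - 8} = 34414 - 2 \cdot 8 \frac{1}{-227} = 34414 - 2 \cdot 8 \left(- \frac{1}{227}\right) = 34414 - - \frac{16}{227} = 34414 + \frac{16}{227} = \frac{7811994}{227}$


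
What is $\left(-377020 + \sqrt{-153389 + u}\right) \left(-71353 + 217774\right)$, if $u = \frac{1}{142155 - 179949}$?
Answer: $-55203645420 + \frac{48807 i \sqrt{219098767069398}}{12598} \approx -5.5204 \cdot 10^{10} + 5.7346 \cdot 10^{7} i$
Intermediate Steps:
$u = - \frac{1}{37794}$ ($u = \frac{1}{-37794} = - \frac{1}{37794} \approx -2.6459 \cdot 10^{-5}$)
$\left(-377020 + \sqrt{-153389 + u}\right) \left(-71353 + 217774\right) = \left(-377020 + \sqrt{-153389 - \frac{1}{37794}}\right) \left(-71353 + 217774\right) = \left(-377020 + \sqrt{- \frac{5797183867}{37794}}\right) 146421 = \left(-377020 + \frac{i \sqrt{219098767069398}}{37794}\right) 146421 = -55203645420 + \frac{48807 i \sqrt{219098767069398}}{12598}$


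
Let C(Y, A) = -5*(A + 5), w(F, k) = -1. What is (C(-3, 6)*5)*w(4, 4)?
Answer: 275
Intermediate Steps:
C(Y, A) = -25 - 5*A (C(Y, A) = -5*(5 + A) = -25 - 5*A)
(C(-3, 6)*5)*w(4, 4) = ((-25 - 5*6)*5)*(-1) = ((-25 - 30)*5)*(-1) = -55*5*(-1) = -275*(-1) = 275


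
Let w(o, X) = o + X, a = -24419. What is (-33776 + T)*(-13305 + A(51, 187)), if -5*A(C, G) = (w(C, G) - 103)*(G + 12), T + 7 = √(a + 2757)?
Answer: 630998874 - 18678*I*√21662 ≈ 6.31e+8 - 2.749e+6*I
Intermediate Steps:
T = -7 + I*√21662 (T = -7 + √(-24419 + 2757) = -7 + √(-21662) = -7 + I*√21662 ≈ -7.0 + 147.18*I)
w(o, X) = X + o
A(C, G) = -(12 + G)*(-103 + C + G)/5 (A(C, G) = -((G + C) - 103)*(G + 12)/5 = -((C + G) - 103)*(12 + G)/5 = -(-103 + C + G)*(12 + G)/5 = -(12 + G)*(-103 + C + G)/5)
(-33776 + T)*(-13305 + A(51, 187)) = (-33776 + (-7 + I*√21662))*(-13305 + (1236/5 - 12/5*51 + (91/5)*187 - ⅕*187*(51 + 187))) = (-33783 + I*√21662)*(-13305 + (1236/5 - 612/5 + 17017/5 - ⅕*187*238)) = (-33783 + I*√21662)*(-13305 + (1236/5 - 612/5 + 17017/5 - 44506/5)) = (-33783 + I*√21662)*(-13305 - 5373) = (-33783 + I*√21662)*(-18678) = 630998874 - 18678*I*√21662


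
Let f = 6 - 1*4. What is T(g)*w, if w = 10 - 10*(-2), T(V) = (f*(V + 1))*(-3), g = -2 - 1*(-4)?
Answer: -540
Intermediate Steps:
f = 2 (f = 6 - 4 = 2)
g = 2 (g = -2 + 4 = 2)
T(V) = -6 - 6*V (T(V) = (2*(V + 1))*(-3) = (2*(1 + V))*(-3) = (2 + 2*V)*(-3) = -6 - 6*V)
w = 30 (w = 10 + 20 = 30)
T(g)*w = (-6 - 6*2)*30 = (-6 - 12)*30 = -18*30 = -540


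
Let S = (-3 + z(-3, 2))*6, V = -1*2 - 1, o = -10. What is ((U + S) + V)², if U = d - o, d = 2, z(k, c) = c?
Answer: 9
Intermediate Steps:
V = -3 (V = -2 - 1 = -3)
S = -6 (S = (-3 + 2)*6 = -1*6 = -6)
U = 12 (U = 2 - 1*(-10) = 2 + 10 = 12)
((U + S) + V)² = ((12 - 6) - 3)² = (6 - 3)² = 3² = 9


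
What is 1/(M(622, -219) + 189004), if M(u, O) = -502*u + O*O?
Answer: -1/75279 ≈ -1.3284e-5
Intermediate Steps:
M(u, O) = O² - 502*u (M(u, O) = -502*u + O² = O² - 502*u)
1/(M(622, -219) + 189004) = 1/(((-219)² - 502*622) + 189004) = 1/((47961 - 312244) + 189004) = 1/(-264283 + 189004) = 1/(-75279) = -1/75279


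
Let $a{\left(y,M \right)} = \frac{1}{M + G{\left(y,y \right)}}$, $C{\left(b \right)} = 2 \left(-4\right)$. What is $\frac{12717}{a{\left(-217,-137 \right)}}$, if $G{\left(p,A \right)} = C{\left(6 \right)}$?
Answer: $-1843965$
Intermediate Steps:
$C{\left(b \right)} = -8$
$G{\left(p,A \right)} = -8$
$a{\left(y,M \right)} = \frac{1}{-8 + M}$ ($a{\left(y,M \right)} = \frac{1}{M - 8} = \frac{1}{-8 + M}$)
$\frac{12717}{a{\left(-217,-137 \right)}} = \frac{12717}{\frac{1}{-8 - 137}} = \frac{12717}{\frac{1}{-145}} = \frac{12717}{- \frac{1}{145}} = 12717 \left(-145\right) = -1843965$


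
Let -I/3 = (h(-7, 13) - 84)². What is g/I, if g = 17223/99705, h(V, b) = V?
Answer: -5741/825657105 ≈ -6.9532e-6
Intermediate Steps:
g = 5741/33235 (g = 17223*(1/99705) = 5741/33235 ≈ 0.17274)
I = -24843 (I = -3*(-7 - 84)² = -3*(-91)² = -3*8281 = -24843)
g/I = (5741/33235)/(-24843) = (5741/33235)*(-1/24843) = -5741/825657105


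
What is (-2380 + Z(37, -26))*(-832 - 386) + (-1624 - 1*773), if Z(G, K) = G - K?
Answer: 2819709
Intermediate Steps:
(-2380 + Z(37, -26))*(-832 - 386) + (-1624 - 1*773) = (-2380 + (37 - 1*(-26)))*(-832 - 386) + (-1624 - 1*773) = (-2380 + (37 + 26))*(-1218) + (-1624 - 773) = (-2380 + 63)*(-1218) - 2397 = -2317*(-1218) - 2397 = 2822106 - 2397 = 2819709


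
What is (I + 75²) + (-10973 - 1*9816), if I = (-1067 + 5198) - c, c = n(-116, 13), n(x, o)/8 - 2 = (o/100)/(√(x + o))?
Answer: -11049 + 26*I*√103/2575 ≈ -11049.0 + 0.10247*I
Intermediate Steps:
n(x, o) = 16 + 2*o/(25*√(o + x)) (n(x, o) = 16 + 8*((o/100)/(√(x + o))) = 16 + 8*((o*(1/100))/(√(o + x))) = 16 + 8*((o/100)/√(o + x)) = 16 + 8*(o/(100*√(o + x))) = 16 + 2*o/(25*√(o + x)))
c = 16 - 26*I*√103/2575 (c = 16 + (2/25)*13/√(13 - 116) = 16 + (2/25)*13/√(-103) = 16 + (2/25)*13*(-I*√103/103) = 16 - 26*I*√103/2575 ≈ 16.0 - 0.10247*I)
I = 4115 + 26*I*√103/2575 (I = (-1067 + 5198) - (16 - 26*I*√103/2575) = 4131 + (-16 + 26*I*√103/2575) = 4115 + 26*I*√103/2575 ≈ 4115.0 + 0.10247*I)
(I + 75²) + (-10973 - 1*9816) = ((4115 + 26*I*√103/2575) + 75²) + (-10973 - 1*9816) = ((4115 + 26*I*√103/2575) + 5625) + (-10973 - 9816) = (9740 + 26*I*√103/2575) - 20789 = -11049 + 26*I*√103/2575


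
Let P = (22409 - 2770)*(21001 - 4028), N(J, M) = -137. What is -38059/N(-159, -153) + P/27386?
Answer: 46708870113/3751882 ≈ 12449.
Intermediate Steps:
P = 333332747 (P = 19639*16973 = 333332747)
-38059/N(-159, -153) + P/27386 = -38059/(-137) + 333332747/27386 = -38059*(-1/137) + 333332747*(1/27386) = 38059/137 + 333332747/27386 = 46708870113/3751882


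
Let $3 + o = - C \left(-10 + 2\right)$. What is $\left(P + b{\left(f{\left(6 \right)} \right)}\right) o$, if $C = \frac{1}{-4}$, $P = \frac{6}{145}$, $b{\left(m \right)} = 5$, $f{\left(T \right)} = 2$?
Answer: $- \frac{731}{29} \approx -25.207$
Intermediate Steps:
$P = \frac{6}{145}$ ($P = 6 \cdot \frac{1}{145} = \frac{6}{145} \approx 0.041379$)
$C = - \frac{1}{4} \approx -0.25$
$o = -5$ ($o = -3 + \left(-1\right) \left(- \frac{1}{4}\right) \left(-10 + 2\right) = -3 + \frac{1}{4} \left(-8\right) = -3 - 2 = -5$)
$\left(P + b{\left(f{\left(6 \right)} \right)}\right) o = \left(\frac{6}{145} + 5\right) \left(-5\right) = \frac{731}{145} \left(-5\right) = - \frac{731}{29}$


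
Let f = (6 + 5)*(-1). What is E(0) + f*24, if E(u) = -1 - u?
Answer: -265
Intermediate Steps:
f = -11 (f = 11*(-1) = -11)
E(0) + f*24 = (-1 - 1*0) - 11*24 = (-1 + 0) - 264 = -1 - 264 = -265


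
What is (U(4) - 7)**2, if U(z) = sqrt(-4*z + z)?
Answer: 37 - 28*I*sqrt(3) ≈ 37.0 - 48.497*I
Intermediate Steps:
U(z) = sqrt(3)*sqrt(-z) (U(z) = sqrt(-3*z) = sqrt(3)*sqrt(-z))
(U(4) - 7)**2 = (sqrt(3)*sqrt(-1*4) - 7)**2 = (sqrt(3)*sqrt(-4) - 7)**2 = (sqrt(3)*(2*I) - 7)**2 = (2*I*sqrt(3) - 7)**2 = (-7 + 2*I*sqrt(3))**2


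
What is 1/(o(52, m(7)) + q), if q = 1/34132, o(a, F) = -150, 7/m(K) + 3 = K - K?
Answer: -34132/5119799 ≈ -0.0066667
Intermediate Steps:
m(K) = -7/3 (m(K) = 7/(-3 + (K - K)) = 7/(-3 + 0) = 7/(-3) = 7*(-⅓) = -7/3)
q = 1/34132 ≈ 2.9298e-5
1/(o(52, m(7)) + q) = 1/(-150 + 1/34132) = 1/(-5119799/34132) = -34132/5119799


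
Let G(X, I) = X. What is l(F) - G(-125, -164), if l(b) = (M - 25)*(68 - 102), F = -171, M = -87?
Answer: 3933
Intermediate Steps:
l(b) = 3808 (l(b) = (-87 - 25)*(68 - 102) = -112*(-34) = 3808)
l(F) - G(-125, -164) = 3808 - 1*(-125) = 3808 + 125 = 3933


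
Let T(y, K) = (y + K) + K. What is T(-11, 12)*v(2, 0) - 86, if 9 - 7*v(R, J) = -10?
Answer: -355/7 ≈ -50.714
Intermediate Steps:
v(R, J) = 19/7 (v(R, J) = 9/7 - 1/7*(-10) = 9/7 + 10/7 = 19/7)
T(y, K) = y + 2*K (T(y, K) = (K + y) + K = y + 2*K)
T(-11, 12)*v(2, 0) - 86 = (-11 + 2*12)*(19/7) - 86 = (-11 + 24)*(19/7) - 86 = 13*(19/7) - 86 = 247/7 - 86 = -355/7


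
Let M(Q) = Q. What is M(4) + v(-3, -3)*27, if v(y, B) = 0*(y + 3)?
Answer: 4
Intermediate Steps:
v(y, B) = 0 (v(y, B) = 0*(3 + y) = 0)
M(4) + v(-3, -3)*27 = 4 + 0*27 = 4 + 0 = 4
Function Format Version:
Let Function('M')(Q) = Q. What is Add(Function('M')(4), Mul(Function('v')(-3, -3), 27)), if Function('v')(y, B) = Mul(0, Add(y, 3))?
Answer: 4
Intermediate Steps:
Function('v')(y, B) = 0 (Function('v')(y, B) = Mul(0, Add(3, y)) = 0)
Add(Function('M')(4), Mul(Function('v')(-3, -3), 27)) = Add(4, Mul(0, 27)) = Add(4, 0) = 4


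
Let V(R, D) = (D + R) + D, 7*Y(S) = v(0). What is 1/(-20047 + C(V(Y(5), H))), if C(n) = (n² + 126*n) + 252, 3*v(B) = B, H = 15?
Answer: -1/15115 ≈ -6.6159e-5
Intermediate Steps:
v(B) = B/3
Y(S) = 0 (Y(S) = ((⅓)*0)/7 = (⅐)*0 = 0)
V(R, D) = R + 2*D
C(n) = 252 + n² + 126*n
1/(-20047 + C(V(Y(5), H))) = 1/(-20047 + (252 + (0 + 2*15)² + 126*(0 + 2*15))) = 1/(-20047 + (252 + (0 + 30)² + 126*(0 + 30))) = 1/(-20047 + (252 + 30² + 126*30)) = 1/(-20047 + (252 + 900 + 3780)) = 1/(-20047 + 4932) = 1/(-15115) = -1/15115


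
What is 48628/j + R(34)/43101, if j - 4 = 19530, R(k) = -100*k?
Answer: 1014749914/420967467 ≈ 2.4105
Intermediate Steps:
j = 19534 (j = 4 + 19530 = 19534)
48628/j + R(34)/43101 = 48628/19534 - 100*34/43101 = 48628*(1/19534) - 3400*1/43101 = 24314/9767 - 3400/43101 = 1014749914/420967467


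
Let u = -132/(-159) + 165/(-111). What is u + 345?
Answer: 675258/1961 ≈ 344.34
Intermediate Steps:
u = -1287/1961 (u = -132*(-1/159) + 165*(-1/111) = 44/53 - 55/37 = -1287/1961 ≈ -0.65630)
u + 345 = -1287/1961 + 345 = 675258/1961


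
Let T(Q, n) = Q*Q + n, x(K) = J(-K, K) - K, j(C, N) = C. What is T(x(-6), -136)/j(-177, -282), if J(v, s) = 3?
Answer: 55/177 ≈ 0.31073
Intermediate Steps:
x(K) = 3 - K
T(Q, n) = n + Q² (T(Q, n) = Q² + n = n + Q²)
T(x(-6), -136)/j(-177, -282) = (-136 + (3 - 1*(-6))²)/(-177) = (-136 + (3 + 6)²)*(-1/177) = (-136 + 9²)*(-1/177) = (-136 + 81)*(-1/177) = -55*(-1/177) = 55/177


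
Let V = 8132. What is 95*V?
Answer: 772540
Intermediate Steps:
95*V = 95*8132 = 772540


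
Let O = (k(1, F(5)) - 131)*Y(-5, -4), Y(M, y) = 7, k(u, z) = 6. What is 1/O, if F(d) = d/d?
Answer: -1/875 ≈ -0.0011429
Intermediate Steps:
F(d) = 1
O = -875 (O = (6 - 131)*7 = -125*7 = -875)
1/O = 1/(-875) = -1/875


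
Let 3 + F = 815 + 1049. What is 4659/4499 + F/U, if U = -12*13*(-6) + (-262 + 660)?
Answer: 14587745/6001666 ≈ 2.4306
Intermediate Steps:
U = 1334 (U = -156*(-6) + 398 = 936 + 398 = 1334)
F = 1861 (F = -3 + (815 + 1049) = -3 + 1864 = 1861)
4659/4499 + F/U = 4659/4499 + 1861/1334 = 14587745/6001666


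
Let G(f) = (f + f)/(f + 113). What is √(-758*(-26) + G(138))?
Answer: 2*√310423246/251 ≈ 140.39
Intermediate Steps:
G(f) = 2*f/(113 + f) (G(f) = (2*f)/(113 + f) = 2*f/(113 + f))
√(-758*(-26) + G(138)) = √(-758*(-26) + 2*138/(113 + 138)) = √(19708 + 2*138/251) = √(19708 + 2*138*(1/251)) = √(19708 + 276/251) = √(4946984/251) = 2*√310423246/251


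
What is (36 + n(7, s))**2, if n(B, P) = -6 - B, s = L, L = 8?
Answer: 529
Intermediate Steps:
s = 8
(36 + n(7, s))**2 = (36 + (-6 - 1*7))**2 = (36 + (-6 - 7))**2 = (36 - 13)**2 = 23**2 = 529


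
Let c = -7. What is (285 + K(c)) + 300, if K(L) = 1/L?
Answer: 4094/7 ≈ 584.86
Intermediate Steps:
(285 + K(c)) + 300 = (285 + 1/(-7)) + 300 = (285 - ⅐) + 300 = 1994/7 + 300 = 4094/7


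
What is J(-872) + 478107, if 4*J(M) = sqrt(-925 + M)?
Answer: 478107 + I*sqrt(1797)/4 ≈ 4.7811e+5 + 10.598*I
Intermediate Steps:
J(M) = sqrt(-925 + M)/4
J(-872) + 478107 = sqrt(-925 - 872)/4 + 478107 = sqrt(-1797)/4 + 478107 = (I*sqrt(1797))/4 + 478107 = I*sqrt(1797)/4 + 478107 = 478107 + I*sqrt(1797)/4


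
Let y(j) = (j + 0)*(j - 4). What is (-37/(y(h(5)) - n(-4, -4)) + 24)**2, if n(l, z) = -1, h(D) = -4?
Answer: 570025/1089 ≈ 523.44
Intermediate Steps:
y(j) = j*(-4 + j)
(-37/(y(h(5)) - n(-4, -4)) + 24)**2 = (-37/(-4*(-4 - 4) - 1*(-1)) + 24)**2 = (-37/(-4*(-8) + 1) + 24)**2 = (-37/(32 + 1) + 24)**2 = (-37/33 + 24)**2 = (755/33)**2 = 570025/1089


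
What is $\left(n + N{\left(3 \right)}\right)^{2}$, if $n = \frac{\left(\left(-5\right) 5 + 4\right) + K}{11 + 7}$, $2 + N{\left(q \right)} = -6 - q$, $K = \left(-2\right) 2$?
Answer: $\frac{49729}{324} \approx 153.48$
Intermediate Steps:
$K = -4$
$N{\left(q \right)} = -8 - q$ ($N{\left(q \right)} = -2 - \left(6 + q\right) = -8 - q$)
$n = - \frac{25}{18}$ ($n = \frac{\left(\left(-5\right) 5 + 4\right) - 4}{11 + 7} = \frac{\left(-25 + 4\right) - 4}{18} = \left(-21 - 4\right) \frac{1}{18} = \left(-25\right) \frac{1}{18} = - \frac{25}{18} \approx -1.3889$)
$\left(n + N{\left(3 \right)}\right)^{2} = \left(- \frac{25}{18} - 11\right)^{2} = \left(- \frac{223}{18}\right)^{2} = \frac{49729}{324}$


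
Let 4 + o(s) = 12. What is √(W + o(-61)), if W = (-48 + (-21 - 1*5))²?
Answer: 2*√1371 ≈ 74.054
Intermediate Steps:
o(s) = 8 (o(s) = -4 + 12 = 8)
W = 5476 (W = (-48 + (-21 - 5))² = (-48 - 26)² = (-74)² = 5476)
√(W + o(-61)) = √(5476 + 8) = √5484 = 2*√1371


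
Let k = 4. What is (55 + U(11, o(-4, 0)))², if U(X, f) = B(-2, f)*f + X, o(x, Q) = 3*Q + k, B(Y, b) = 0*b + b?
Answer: 6724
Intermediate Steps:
B(Y, b) = b (B(Y, b) = 0 + b = b)
o(x, Q) = 4 + 3*Q (o(x, Q) = 3*Q + 4 = 4 + 3*Q)
U(X, f) = X + f² (U(X, f) = f*f + X = f² + X = X + f²)
(55 + U(11, o(-4, 0)))² = (55 + (11 + (4 + 3*0)²))² = (55 + (11 + (4 + 0)²))² = (55 + (11 + 4²))² = (55 + (11 + 16))² = (55 + 27)² = 82² = 6724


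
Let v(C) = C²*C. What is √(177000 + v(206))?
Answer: 4*√557426 ≈ 2986.4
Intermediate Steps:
v(C) = C³
√(177000 + v(206)) = √(177000 + 206³) = √(177000 + 8741816) = √8918816 = 4*√557426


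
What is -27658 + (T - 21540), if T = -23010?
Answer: -72208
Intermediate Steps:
-27658 + (T - 21540) = -27658 + (-23010 - 21540) = -27658 - 44550 = -72208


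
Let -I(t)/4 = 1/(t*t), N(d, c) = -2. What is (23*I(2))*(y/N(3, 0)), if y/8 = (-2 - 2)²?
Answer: 1472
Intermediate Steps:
I(t) = -4/t²
y = 128 (y = 8*(-2 - 2)² = 8*(-4)² = 8*16 = 128)
(23*I(2))*(y/N(3, 0)) = (23*(-4/2²))*(128/(-2)) = (23*(-4*¼))*(128*(-½)) = (23*(-1))*(-64) = -23*(-64) = 1472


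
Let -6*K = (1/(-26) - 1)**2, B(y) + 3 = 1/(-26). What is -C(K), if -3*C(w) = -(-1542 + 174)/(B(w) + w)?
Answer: -32448/229 ≈ -141.69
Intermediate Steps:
B(y) = -79/26 (B(y) = -3 + 1/(-26) = -3 - 1/26 = -79/26)
K = -243/1352 (K = -(1/(-26) - 1)**2/6 = -(-1/26 - 1)**2/6 = -(-27/26)**2/6 = -1/6*729/676 = -243/1352 ≈ -0.17973)
C(w) = -456/(-79/26 + w) (C(w) = -(-1)*(-1542 + 174)/(-79/26 + w)/3 = -(-1)*(-1368/(-79/26 + w))/3 = -456/(-79/26 + w))
-C(K) = -(-11856)/(-79 + 26*(-243/1352)) = -(-11856)/(-79 - 243/52) = -(-11856)/(-4351/52) = -(-11856)*(-52)/4351 = -1*32448/229 = -32448/229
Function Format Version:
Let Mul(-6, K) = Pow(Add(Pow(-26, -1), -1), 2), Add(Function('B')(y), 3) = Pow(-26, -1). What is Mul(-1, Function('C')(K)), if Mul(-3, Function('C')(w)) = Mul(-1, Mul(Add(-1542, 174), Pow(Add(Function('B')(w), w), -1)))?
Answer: Rational(-32448, 229) ≈ -141.69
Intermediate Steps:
Function('B')(y) = Rational(-79, 26) (Function('B')(y) = Add(-3, Pow(-26, -1)) = Add(-3, Rational(-1, 26)) = Rational(-79, 26))
K = Rational(-243, 1352) (K = Mul(Rational(-1, 6), Pow(Add(Pow(-26, -1), -1), 2)) = Mul(Rational(-1, 6), Pow(Add(Rational(-1, 26), -1), 2)) = Mul(Rational(-1, 6), Pow(Rational(-27, 26), 2)) = Mul(Rational(-1, 6), Rational(729, 676)) = Rational(-243, 1352) ≈ -0.17973)
Function('C')(w) = Mul(-456, Pow(Add(Rational(-79, 26), w), -1)) (Function('C')(w) = Mul(Rational(-1, 3), Mul(-1, Mul(Add(-1542, 174), Pow(Add(Rational(-79, 26), w), -1)))) = Mul(Rational(-1, 3), Mul(-1, Mul(-1368, Pow(Add(Rational(-79, 26), w), -1)))) = Mul(Rational(-1, 3), Mul(1368, Pow(Add(Rational(-79, 26), w), -1))) = Mul(-456, Pow(Add(Rational(-79, 26), w), -1)))
Mul(-1, Function('C')(K)) = Mul(-1, Mul(-11856, Pow(Add(-79, Mul(26, Rational(-243, 1352))), -1))) = Mul(-1, Mul(-11856, Pow(Add(-79, Rational(-243, 52)), -1))) = Mul(-1, Mul(-11856, Pow(Rational(-4351, 52), -1))) = Mul(-1, Mul(-11856, Rational(-52, 4351))) = Mul(-1, Rational(32448, 229)) = Rational(-32448, 229)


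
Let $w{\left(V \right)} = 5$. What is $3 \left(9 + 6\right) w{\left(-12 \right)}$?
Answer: $225$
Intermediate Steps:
$3 \left(9 + 6\right) w{\left(-12 \right)} = 3 \left(9 + 6\right) 5 = 3 \cdot 15 \cdot 5 = 45 \cdot 5 = 225$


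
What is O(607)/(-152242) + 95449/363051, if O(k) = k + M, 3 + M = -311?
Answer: 14424972715/55271610342 ≈ 0.26098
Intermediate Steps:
M = -314 (M = -3 - 311 = -314)
O(k) = -314 + k (O(k) = k - 314 = -314 + k)
O(607)/(-152242) + 95449/363051 = (-314 + 607)/(-152242) + 95449/363051 = 293*(-1/152242) + 95449*(1/363051) = -293/152242 + 95449/363051 = 14424972715/55271610342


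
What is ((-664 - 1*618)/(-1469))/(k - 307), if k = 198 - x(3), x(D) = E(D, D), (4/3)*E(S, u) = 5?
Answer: -5128/662519 ≈ -0.0077402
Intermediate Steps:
E(S, u) = 15/4 (E(S, u) = (¾)*5 = 15/4)
x(D) = 15/4
k = 777/4 (k = 198 - 1*15/4 = 198 - 15/4 = 777/4 ≈ 194.25)
((-664 - 1*618)/(-1469))/(k - 307) = ((-664 - 1*618)/(-1469))/(777/4 - 307) = ((-664 - 618)*(-1/1469))/(-451/4) = -1282*(-1/1469)*(-4/451) = (1282/1469)*(-4/451) = -5128/662519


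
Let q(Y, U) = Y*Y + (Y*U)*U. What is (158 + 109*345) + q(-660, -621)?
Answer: -254049697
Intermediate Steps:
q(Y, U) = Y**2 + Y*U**2 (q(Y, U) = Y**2 + (U*Y)*U = Y**2 + Y*U**2)
(158 + 109*345) + q(-660, -621) = (158 + 109*345) - 660*(-660 + (-621)**2) = (158 + 37605) - 660*(-660 + 385641) = 37763 - 660*384981 = 37763 - 254087460 = -254049697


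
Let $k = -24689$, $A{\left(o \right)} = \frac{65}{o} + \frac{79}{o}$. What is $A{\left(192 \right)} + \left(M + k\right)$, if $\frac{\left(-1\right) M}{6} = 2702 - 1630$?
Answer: $- \frac{124481}{4} \approx -31120.0$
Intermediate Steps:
$A{\left(o \right)} = \frac{144}{o}$
$M = -6432$ ($M = - 6 \left(2702 - 1630\right) = \left(-6\right) 1072 = -6432$)
$A{\left(192 \right)} + \left(M + k\right) = \frac{144}{192} - 31121 = 144 \cdot \frac{1}{192} - 31121 = \frac{3}{4} - 31121 = - \frac{124481}{4}$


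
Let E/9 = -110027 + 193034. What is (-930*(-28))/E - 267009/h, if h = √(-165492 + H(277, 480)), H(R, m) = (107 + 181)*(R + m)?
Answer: 8680/249021 - 89003*√1459/2918 ≈ -1165.0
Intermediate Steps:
H(R, m) = 288*R + 288*m (H(R, m) = 288*(R + m) = 288*R + 288*m)
h = 6*√1459 (h = √(-165492 + (288*277 + 288*480)) = √(-165492 + (79776 + 138240)) = √(-165492 + 218016) = √52524 = 6*√1459 ≈ 229.18)
E = 747063 (E = 9*(-110027 + 193034) = 9*83007 = 747063)
(-930*(-28))/E - 267009/h = -930*(-28)/747063 - 267009*√1459/8754 = 26040*(1/747063) - 89003*√1459/2918 = 8680/249021 - 89003*√1459/2918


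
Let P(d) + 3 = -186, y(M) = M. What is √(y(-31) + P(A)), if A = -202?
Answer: 2*I*√55 ≈ 14.832*I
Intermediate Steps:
P(d) = -189 (P(d) = -3 - 186 = -189)
√(y(-31) + P(A)) = √(-31 - 189) = √(-220) = 2*I*√55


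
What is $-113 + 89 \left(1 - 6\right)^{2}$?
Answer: $2112$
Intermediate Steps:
$-113 + 89 \left(1 - 6\right)^{2} = -113 + 89 \left(-5\right)^{2} = -113 + 89 \cdot 25 = -113 + 2225 = 2112$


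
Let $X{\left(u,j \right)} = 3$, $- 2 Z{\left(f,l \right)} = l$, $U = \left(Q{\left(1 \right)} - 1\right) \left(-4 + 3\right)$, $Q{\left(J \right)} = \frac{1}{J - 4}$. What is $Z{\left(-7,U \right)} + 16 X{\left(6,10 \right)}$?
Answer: $\frac{142}{3} \approx 47.333$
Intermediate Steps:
$Q{\left(J \right)} = \frac{1}{-4 + J}$
$U = \frac{4}{3}$ ($U = \left(\frac{1}{-4 + 1} - 1\right) \left(-4 + 3\right) = \left(\frac{1}{-3} - 1\right) \left(-1\right) = \left(- \frac{1}{3} - 1\right) \left(-1\right) = \left(- \frac{4}{3}\right) \left(-1\right) = \frac{4}{3} \approx 1.3333$)
$Z{\left(f,l \right)} = - \frac{l}{2}$
$Z{\left(-7,U \right)} + 16 X{\left(6,10 \right)} = \left(- \frac{1}{2}\right) \frac{4}{3} + 16 \cdot 3 = - \frac{2}{3} + 48 = \frac{142}{3}$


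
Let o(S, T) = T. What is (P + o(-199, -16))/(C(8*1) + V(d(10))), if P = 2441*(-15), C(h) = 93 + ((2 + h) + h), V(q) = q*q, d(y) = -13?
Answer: -5233/40 ≈ -130.82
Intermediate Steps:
V(q) = q²
C(h) = 95 + 2*h (C(h) = 93 + (2 + 2*h) = 95 + 2*h)
P = -36615
(P + o(-199, -16))/(C(8*1) + V(d(10))) = (-36615 - 16)/((95 + 2*(8*1)) + (-13)²) = -36631/((95 + 2*8) + 169) = -36631/((95 + 16) + 169) = -36631/(111 + 169) = -36631/280 = -36631*1/280 = -5233/40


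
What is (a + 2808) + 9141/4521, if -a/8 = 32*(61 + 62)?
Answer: -3928883/137 ≈ -28678.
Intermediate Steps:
a = -31488 (a = -256*(61 + 62) = -256*123 = -8*3936 = -31488)
(a + 2808) + 9141/4521 = (-31488 + 2808) + 9141/4521 = -28680 + 9141*(1/4521) = -28680 + 277/137 = -3928883/137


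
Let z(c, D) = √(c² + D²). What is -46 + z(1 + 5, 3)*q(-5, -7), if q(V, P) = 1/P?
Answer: -46 - 3*√5/7 ≈ -46.958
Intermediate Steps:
z(c, D) = √(D² + c²)
-46 + z(1 + 5, 3)*q(-5, -7) = -46 + √(3² + (1 + 5)²)/(-7) = -46 + √(9 + 6²)*(-⅐) = -46 + √(9 + 36)*(-⅐) = -46 + √45*(-⅐) = -46 + (3*√5)*(-⅐) = -46 - 3*√5/7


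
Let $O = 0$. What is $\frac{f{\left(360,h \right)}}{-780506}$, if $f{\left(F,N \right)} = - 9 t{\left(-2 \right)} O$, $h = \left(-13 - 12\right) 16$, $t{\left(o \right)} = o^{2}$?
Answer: $0$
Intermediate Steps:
$h = -400$ ($h = \left(-25\right) 16 = -400$)
$f{\left(F,N \right)} = 0$ ($f{\left(F,N \right)} = - 9 \left(-2\right)^{2} \cdot 0 = \left(-9\right) 4 \cdot 0 = \left(-36\right) 0 = 0$)
$\frac{f{\left(360,h \right)}}{-780506} = \frac{0}{-780506} = 0 \left(- \frac{1}{780506}\right) = 0$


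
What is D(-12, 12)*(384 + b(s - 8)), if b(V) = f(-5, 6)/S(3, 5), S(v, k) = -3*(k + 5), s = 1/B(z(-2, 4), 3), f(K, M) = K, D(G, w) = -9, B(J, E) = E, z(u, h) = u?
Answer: -6915/2 ≈ -3457.5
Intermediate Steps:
s = 1/3 ≈ 0.33333
S(v, k) = -15 - 3*k (S(v, k) = -3*(5 + k) = -15 - 3*k)
b(V) = 1/6 (b(V) = -5/(-15 - 3*5) = -5/(-15 - 15) = -5/(-30) = -5*(-1/30) = 1/6)
D(-12, 12)*(384 + b(s - 8)) = -9*(384 + 1/6) = -9*2305/6 = -6915/2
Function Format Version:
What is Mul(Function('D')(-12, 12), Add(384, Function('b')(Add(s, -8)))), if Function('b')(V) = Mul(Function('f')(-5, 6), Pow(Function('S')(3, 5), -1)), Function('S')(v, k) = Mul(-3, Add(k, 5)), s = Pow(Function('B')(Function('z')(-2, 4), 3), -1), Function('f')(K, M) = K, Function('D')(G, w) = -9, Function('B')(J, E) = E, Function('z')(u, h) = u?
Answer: Rational(-6915, 2) ≈ -3457.5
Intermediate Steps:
s = Rational(1, 3) (s = Pow(3, -1) = Rational(1, 3) ≈ 0.33333)
Function('S')(v, k) = Add(-15, Mul(-3, k)) (Function('S')(v, k) = Mul(-3, Add(5, k)) = Add(-15, Mul(-3, k)))
Function('b')(V) = Rational(1, 6) (Function('b')(V) = Mul(-5, Pow(Add(-15, Mul(-3, 5)), -1)) = Mul(-5, Pow(Add(-15, -15), -1)) = Mul(-5, Pow(-30, -1)) = Mul(-5, Rational(-1, 30)) = Rational(1, 6))
Mul(Function('D')(-12, 12), Add(384, Function('b')(Add(s, -8)))) = Mul(-9, Add(384, Rational(1, 6))) = Mul(-9, Rational(2305, 6)) = Rational(-6915, 2)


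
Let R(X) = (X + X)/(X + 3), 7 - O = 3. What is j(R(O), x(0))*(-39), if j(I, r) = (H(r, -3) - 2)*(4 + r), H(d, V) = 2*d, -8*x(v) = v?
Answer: 312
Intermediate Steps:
O = 4 (O = 7 - 1*3 = 7 - 3 = 4)
x(v) = -v/8
R(X) = 2*X/(3 + X) (R(X) = (2*X)/(3 + X) = 2*X/(3 + X))
j(I, r) = (-2 + 2*r)*(4 + r) (j(I, r) = (2*r - 2)*(4 + r) = (-2 + 2*r)*(4 + r))
j(R(O), x(0))*(-39) = (-8 + 2*(-1/8*0)**2 + 6*(-1/8*0))*(-39) = (-8 + 2*0**2 + 6*0)*(-39) = (-8 + 2*0 + 0)*(-39) = (-8 + 0 + 0)*(-39) = -8*(-39) = 312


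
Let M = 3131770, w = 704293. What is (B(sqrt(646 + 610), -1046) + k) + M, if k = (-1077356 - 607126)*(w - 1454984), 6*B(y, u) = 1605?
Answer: 2529057218199/2 ≈ 1.2645e+12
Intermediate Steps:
B(y, u) = 535/2 (B(y, u) = (1/6)*1605 = 535/2)
k = 1264525477062 (k = (-1077356 - 607126)*(704293 - 1454984) = -1684482*(-750691) = 1264525477062)
(B(sqrt(646 + 610), -1046) + k) + M = (535/2 + 1264525477062) + 3131770 = 2529050954659/2 + 3131770 = 2529057218199/2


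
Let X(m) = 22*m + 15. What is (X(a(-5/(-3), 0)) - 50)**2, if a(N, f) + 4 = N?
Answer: 67081/9 ≈ 7453.4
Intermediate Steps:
a(N, f) = -4 + N
X(m) = 15 + 22*m
(X(a(-5/(-3), 0)) - 50)**2 = ((15 + 22*(-4 - 5/(-3))) - 50)**2 = ((15 + 22*(-4 - 5*(-1/3))) - 50)**2 = ((15 + 22*(-4 + 5/3)) - 50)**2 = ((15 + 22*(-7/3)) - 50)**2 = ((15 - 154/3) - 50)**2 = (-109/3 - 50)**2 = (-259/3)**2 = 67081/9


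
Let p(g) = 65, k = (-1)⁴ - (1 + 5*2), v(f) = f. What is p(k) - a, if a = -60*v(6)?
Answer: 425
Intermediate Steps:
k = -10 (k = 1 - (1 + 10) = 1 - 1*11 = 1 - 11 = -10)
a = -360 (a = -60*6 = -360)
p(k) - a = 65 - 1*(-360) = 65 + 360 = 425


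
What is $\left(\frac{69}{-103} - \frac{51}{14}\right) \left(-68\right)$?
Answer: $\frac{211446}{721} \approx 293.27$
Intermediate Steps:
$\left(\frac{69}{-103} - \frac{51}{14}\right) \left(-68\right) = \left(69 \left(- \frac{1}{103}\right) - \frac{51}{14}\right) \left(-68\right) = \left(- \frac{69}{103} - \frac{51}{14}\right) \left(-68\right) = \left(- \frac{6219}{1442}\right) \left(-68\right) = \frac{211446}{721}$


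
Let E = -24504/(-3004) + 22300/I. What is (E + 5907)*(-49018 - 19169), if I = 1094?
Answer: -166260529226337/410797 ≈ -4.0473e+8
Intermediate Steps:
E = 11724572/410797 (E = -24504/(-3004) + 22300/1094 = -24504*(-1/3004) + 22300*(1/1094) = 6126/751 + 11150/547 = 11724572/410797 ≈ 28.541)
(E + 5907)*(-49018 - 19169) = (11724572/410797 + 5907)*(-49018 - 19169) = (2438302451/410797)*(-68187) = -166260529226337/410797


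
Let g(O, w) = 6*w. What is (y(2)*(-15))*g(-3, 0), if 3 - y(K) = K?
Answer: 0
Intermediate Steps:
y(K) = 3 - K
(y(2)*(-15))*g(-3, 0) = ((3 - 1*2)*(-15))*(6*0) = ((3 - 2)*(-15))*0 = (1*(-15))*0 = -15*0 = 0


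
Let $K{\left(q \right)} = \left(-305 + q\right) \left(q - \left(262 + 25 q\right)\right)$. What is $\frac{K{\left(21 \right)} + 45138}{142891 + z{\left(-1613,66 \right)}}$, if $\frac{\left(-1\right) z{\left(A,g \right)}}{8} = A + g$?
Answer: $\frac{37526}{22181} \approx 1.6918$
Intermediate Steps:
$z{\left(A,g \right)} = - 8 A - 8 g$ ($z{\left(A,g \right)} = - 8 \left(A + g\right) = - 8 A - 8 g$)
$K{\left(q \right)} = \left(-305 + q\right) \left(-262 - 24 q\right)$ ($K{\left(q \right)} = \left(-305 + q\right) \left(q - \left(262 + 25 q\right)\right) = \left(-305 + q\right) \left(-262 - 24 q\right)$)
$\frac{K{\left(21 \right)} + 45138}{142891 + z{\left(-1613,66 \right)}} = \frac{\left(79910 - 24 \cdot 21^{2} + 7058 \cdot 21\right) + 45138}{142891 - -12376} = \frac{\left(79910 - 10584 + 148218\right) + 45138}{142891 + \left(12904 - 528\right)} = \frac{\left(79910 - 10584 + 148218\right) + 45138}{142891 + 12376} = \frac{217544 + 45138}{155267} = 262682 \cdot \frac{1}{155267} = \frac{37526}{22181}$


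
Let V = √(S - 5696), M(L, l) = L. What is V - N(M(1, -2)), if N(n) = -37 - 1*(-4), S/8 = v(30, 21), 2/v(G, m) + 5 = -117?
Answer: 33 + 26*I*√31354/61 ≈ 33.0 + 75.473*I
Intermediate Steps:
v(G, m) = -1/61 (v(G, m) = 2/(-5 - 117) = 2/(-122) = 2*(-1/122) = -1/61)
S = -8/61 (S = 8*(-1/61) = -8/61 ≈ -0.13115)
V = 26*I*√31354/61 (V = √(-8/61 - 5696) = √(-347464/61) = 26*I*√31354/61 ≈ 75.473*I)
N(n) = -33 (N(n) = -37 + 4 = -33)
V - N(M(1, -2)) = 26*I*√31354/61 - 1*(-33) = 26*I*√31354/61 + 33 = 33 + 26*I*√31354/61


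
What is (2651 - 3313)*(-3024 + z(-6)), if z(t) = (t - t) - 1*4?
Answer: 2004536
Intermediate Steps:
z(t) = -4 (z(t) = 0 - 4 = -4)
(2651 - 3313)*(-3024 + z(-6)) = (2651 - 3313)*(-3024 - 4) = -662*(-3028) = 2004536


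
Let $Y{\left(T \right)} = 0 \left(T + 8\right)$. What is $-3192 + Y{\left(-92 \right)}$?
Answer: $-3192$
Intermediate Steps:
$Y{\left(T \right)} = 0$ ($Y{\left(T \right)} = 0 \left(8 + T\right) = 0$)
$-3192 + Y{\left(-92 \right)} = -3192 + 0 = -3192$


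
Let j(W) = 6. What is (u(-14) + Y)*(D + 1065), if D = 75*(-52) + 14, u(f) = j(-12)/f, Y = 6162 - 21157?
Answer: 42302104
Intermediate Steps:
Y = -14995
u(f) = 6/f
D = -3886 (D = -3900 + 14 = -3886)
(u(-14) + Y)*(D + 1065) = (6/(-14) - 14995)*(-3886 + 1065) = (6*(-1/14) - 14995)*(-2821) = (-3/7 - 14995)*(-2821) = -104968/7*(-2821) = 42302104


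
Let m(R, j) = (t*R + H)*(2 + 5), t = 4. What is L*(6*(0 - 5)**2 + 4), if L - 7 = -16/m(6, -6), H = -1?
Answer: 24442/23 ≈ 1062.7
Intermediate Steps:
m(R, j) = -7 + 28*R (m(R, j) = (4*R - 1)*(2 + 5) = (-1 + 4*R)*7 = -7 + 28*R)
L = 1111/161 (L = 7 - 16/(-7 + 28*6) = 7 - 16/(-7 + 168) = 7 - 16/161 = 1111/161 ≈ 6.9006)
L*(6*(0 - 5)**2 + 4) = 1111*(6*(0 - 5)**2 + 4)/161 = 1111*(6*(-5)**2 + 4)/161 = 1111*(6*25 + 4)/161 = 1111*(150 + 4)/161 = (1111/161)*154 = 24442/23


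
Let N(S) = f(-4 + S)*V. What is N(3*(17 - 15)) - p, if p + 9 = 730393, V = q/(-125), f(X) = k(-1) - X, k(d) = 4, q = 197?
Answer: -91298394/125 ≈ -7.3039e+5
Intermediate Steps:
f(X) = 4 - X
V = -197/125 (V = 197/(-125) = 197*(-1/125) = -197/125 ≈ -1.5760)
p = 730384 (p = -9 + 730393 = 730384)
N(S) = -1576/125 + 197*S/125 (N(S) = (4 - (-4 + S))*(-197/125) = (4 + (4 - S))*(-197/125) = (8 - S)*(-197/125) = -1576/125 + 197*S/125)
N(3*(17 - 15)) - p = (-1576/125 + 197*(3*(17 - 15))/125) - 1*730384 = (-1576/125 + 197*(3*2)/125) - 730384 = (-1576/125 + (197/125)*6) - 730384 = (-1576/125 + 1182/125) - 730384 = -394/125 - 730384 = -91298394/125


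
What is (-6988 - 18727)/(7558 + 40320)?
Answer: -695/1294 ≈ -0.53709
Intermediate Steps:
(-6988 - 18727)/(7558 + 40320) = -25715/47878 = -25715*1/47878 = -695/1294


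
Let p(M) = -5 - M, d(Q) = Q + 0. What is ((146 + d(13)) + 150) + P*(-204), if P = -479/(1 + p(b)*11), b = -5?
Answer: 98025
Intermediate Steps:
d(Q) = Q
P = -479 (P = -479/(1 + (-5 - 1*(-5))*11) = -479/(1 + (-5 + 5)*11) = -479/(1 + 0*11) = -479/(1 + 0) = -479/1 = -479*1 = -479)
((146 + d(13)) + 150) + P*(-204) = ((146 + 13) + 150) - 479*(-204) = (159 + 150) + 97716 = 309 + 97716 = 98025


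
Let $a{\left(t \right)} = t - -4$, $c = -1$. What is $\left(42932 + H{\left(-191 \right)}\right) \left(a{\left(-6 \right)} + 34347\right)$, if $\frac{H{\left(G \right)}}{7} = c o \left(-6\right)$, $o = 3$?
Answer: $1478827010$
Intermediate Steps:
$a{\left(t \right)} = 4 + t$ ($a{\left(t \right)} = t + 4 = 4 + t$)
$H{\left(G \right)} = 126$ ($H{\left(G \right)} = 7 \left(-1\right) 3 \left(-6\right) = 7 \left(\left(-3\right) \left(-6\right)\right) = 7 \cdot 18 = 126$)
$\left(42932 + H{\left(-191 \right)}\right) \left(a{\left(-6 \right)} + 34347\right) = \left(42932 + 126\right) \left(\left(4 - 6\right) + 34347\right) = 43058 \left(-2 + 34347\right) = 43058 \cdot 34345 = 1478827010$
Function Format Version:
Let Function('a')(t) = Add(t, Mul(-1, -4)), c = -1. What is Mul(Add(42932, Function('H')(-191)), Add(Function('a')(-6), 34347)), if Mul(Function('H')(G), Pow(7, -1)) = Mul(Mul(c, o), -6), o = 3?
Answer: 1478827010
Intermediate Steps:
Function('a')(t) = Add(4, t) (Function('a')(t) = Add(t, 4) = Add(4, t))
Function('H')(G) = 126 (Function('H')(G) = Mul(7, Mul(Mul(-1, 3), -6)) = Mul(7, Mul(-3, -6)) = Mul(7, 18) = 126)
Mul(Add(42932, Function('H')(-191)), Add(Function('a')(-6), 34347)) = Mul(Add(42932, 126), Add(Add(4, -6), 34347)) = Mul(43058, Add(-2, 34347)) = Mul(43058, 34345) = 1478827010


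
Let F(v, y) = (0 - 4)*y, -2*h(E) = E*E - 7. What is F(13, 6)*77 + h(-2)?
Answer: -3693/2 ≈ -1846.5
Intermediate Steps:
h(E) = 7/2 - E²/2 (h(E) = -(E*E - 7)/2 = -(E² - 7)/2 = -(-7 + E²)/2 = 7/2 - E²/2)
F(v, y) = -4*y
F(13, 6)*77 + h(-2) = -4*6*77 + (7/2 - ½*(-2)²) = -24*77 + (7/2 - ½*4) = -1848 + (7/2 - 2) = -1848 + 3/2 = -3693/2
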